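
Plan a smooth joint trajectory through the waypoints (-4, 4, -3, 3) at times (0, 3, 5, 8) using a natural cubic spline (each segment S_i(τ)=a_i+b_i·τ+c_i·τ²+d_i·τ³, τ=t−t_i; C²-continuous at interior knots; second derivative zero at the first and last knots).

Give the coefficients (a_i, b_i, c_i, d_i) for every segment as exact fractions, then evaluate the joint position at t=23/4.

Δ: Δ0=8/3, Δ1=-7/2, Δ2=2
row 1: diag=10, rhs=-37; c'=1/5, d'=-37/10
row 2: denom=10−2·1/5=48/5; d'=(33−2·-37/10)/(48/5)=101/24
back: M2=101/24
back: M1=-37/10−1/5·101/24=-109/24
M: M0=0, M1=-109/24, M2=101/24, M3=0
seg 0: a=-4, c=M0/2=0, d=(M1−M0)/(6·3)=-109/432, b=Δ0−h0·(2M0+M1)/6=79/16
seg 1: a=4, c=M1/2=-109/48, d=(M2−M1)/(6·2)=35/48, b=Δ1−h1·(2M1+M2)/6=-15/8
seg 2: a=-3, c=M2/2=101/48, d=(M3−M2)/(6·3)=-101/432, b=Δ2−h2·(2M2+M3)/6=-53/24
t_q=23/4 → seg 2, τ=3/4; S=-3+-53/24·τ+101/48·τ²+-101/432·τ³=-3657/1024

  seg 0: a=-4 b=79/16 c=0 d=-109/432
  seg 1: a=4 b=-15/8 c=-109/48 d=35/48
  seg 2: a=-3 b=-53/24 c=101/48 d=-101/432
S(23/4) = -3657/1024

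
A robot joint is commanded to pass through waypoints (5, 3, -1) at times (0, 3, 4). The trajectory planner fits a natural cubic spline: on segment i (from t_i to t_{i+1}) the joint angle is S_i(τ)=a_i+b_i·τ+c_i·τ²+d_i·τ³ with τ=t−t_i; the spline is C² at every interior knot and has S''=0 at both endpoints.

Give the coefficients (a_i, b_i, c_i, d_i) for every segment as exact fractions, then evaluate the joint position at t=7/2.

  seg 0: a=5 b=7/12 c=0 d=-5/36
  seg 1: a=3 b=-19/6 c=-5/4 d=5/12
S(7/2) = 37/32

Δ: Δ0=-2/3, Δ1=-4
row 1: diag=8, rhs=-20; c'=1/8, d'=-5/2
back: M1=-5/2
M: M0=0, M1=-5/2, M2=0
seg 0: a=5, c=M0/2=0, d=(M1−M0)/(6·3)=-5/36, b=Δ0−h0·(2M0+M1)/6=7/12
seg 1: a=3, c=M1/2=-5/4, d=(M2−M1)/(6·1)=5/12, b=Δ1−h1·(2M1+M2)/6=-19/6
t_q=7/2 → seg 1, τ=1/2; S=3+-19/6·τ+-5/4·τ²+5/12·τ³=37/32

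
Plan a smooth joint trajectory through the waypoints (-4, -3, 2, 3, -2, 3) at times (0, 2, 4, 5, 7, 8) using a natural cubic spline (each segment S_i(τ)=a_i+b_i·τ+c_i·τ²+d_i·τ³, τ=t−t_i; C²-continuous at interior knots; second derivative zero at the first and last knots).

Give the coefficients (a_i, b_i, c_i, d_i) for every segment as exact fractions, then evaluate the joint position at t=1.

Δ: Δ0=1/2, Δ1=5/2, Δ2=1, Δ3=-5/2, Δ4=5
row 1: diag=8, rhs=12; c'=1/4, d'=3/2
row 2: denom=6−2·1/4=11/2; d'=(-9−2·3/2)/(11/2)=-24/11
row 3: denom=6−1·2/11=64/11; d'=(-21−1·-24/11)/(64/11)=-207/64
row 4: denom=6−2·11/32=85/16; d'=(45−2·-207/64)/(85/16)=1647/170
back: M4=1647/170
back: M3=-207/64−11/32·1647/170=-558/85
back: M2=-24/11−2/11·-558/85=-84/85
back: M1=3/2−1/4·-84/85=297/170
M: M0=0, M1=297/170, M2=-84/85, M3=-558/85, M4=1647/170, M5=0
seg 0: a=-4, c=M0/2=0, d=(M1−M0)/(6·2)=99/680, b=Δ0−h0·(2M0+M1)/6=-7/85
seg 1: a=-3, c=M1/2=297/340, d=(M2−M1)/(6·2)=-31/136, b=Δ1−h1·(2M1+M2)/6=283/170
seg 2: a=2, c=M2/2=-42/85, d=(M3−M2)/(6·1)=-79/85, b=Δ2−h2·(2M2+M3)/6=206/85
seg 3: a=3, c=M3/2=-279/85, d=(M4−M3)/(6·2)=921/680, b=Δ3−h3·(2M3+M4)/6=-23/17
seg 4: a=-2, c=M4/2=1647/340, d=(M5−M4)/(6·1)=-549/340, b=Δ4−h4·(2M4+M5)/6=301/170
t_q=1 → seg 0, τ=1; S=-4+-7/85·τ+0·τ²+99/680·τ³=-2677/680

  seg 0: a=-4 b=-7/85 c=0 d=99/680
  seg 1: a=-3 b=283/170 c=297/340 d=-31/136
  seg 2: a=2 b=206/85 c=-42/85 d=-79/85
  seg 3: a=3 b=-23/17 c=-279/85 d=921/680
  seg 4: a=-2 b=301/170 c=1647/340 d=-549/340
S(1) = -2677/680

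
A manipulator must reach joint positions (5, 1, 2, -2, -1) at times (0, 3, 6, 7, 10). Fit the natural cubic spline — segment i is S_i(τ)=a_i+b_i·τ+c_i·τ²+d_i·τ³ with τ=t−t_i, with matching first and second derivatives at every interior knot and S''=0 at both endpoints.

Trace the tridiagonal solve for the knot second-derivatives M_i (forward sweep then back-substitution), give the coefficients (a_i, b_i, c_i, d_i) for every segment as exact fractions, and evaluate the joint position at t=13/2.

  seg 0: a=5 b=-263/114 c=0 d=37/342
  seg 1: a=1 b=35/57 c=37/38 d=-365/1026
  seg 2: a=2 b=-359/114 c=-127/57 d=157/114
  seg 3: a=-2 b=-66/19 c=217/114 d=-217/1026
S(13/2) = 37/912

Δ: Δ0=-4/3, Δ1=1/3, Δ2=-4, Δ3=1/3
row 1: diag=12, rhs=10; c'=1/4, d'=5/6
row 2: denom=8−3·1/4=29/4; d'=(-26−3·5/6)/(29/4)=-114/29
row 3: denom=8−1·4/29=228/29; d'=(26−1·-114/29)/(228/29)=217/57
back: M3=217/57
back: M2=-114/29−4/29·217/57=-254/57
back: M1=5/6−1/4·-254/57=37/19
M: M0=0, M1=37/19, M2=-254/57, M3=217/57, M4=0
seg 0: a=5, c=M0/2=0, d=(M1−M0)/(6·3)=37/342, b=Δ0−h0·(2M0+M1)/6=-263/114
seg 1: a=1, c=M1/2=37/38, d=(M2−M1)/(6·3)=-365/1026, b=Δ1−h1·(2M1+M2)/6=35/57
seg 2: a=2, c=M2/2=-127/57, d=(M3−M2)/(6·1)=157/114, b=Δ2−h2·(2M2+M3)/6=-359/114
seg 3: a=-2, c=M3/2=217/114, d=(M4−M3)/(6·3)=-217/1026, b=Δ3−h3·(2M3+M4)/6=-66/19
t_q=13/2 → seg 2, τ=1/2; S=2+-359/114·τ+-127/57·τ²+157/114·τ³=37/912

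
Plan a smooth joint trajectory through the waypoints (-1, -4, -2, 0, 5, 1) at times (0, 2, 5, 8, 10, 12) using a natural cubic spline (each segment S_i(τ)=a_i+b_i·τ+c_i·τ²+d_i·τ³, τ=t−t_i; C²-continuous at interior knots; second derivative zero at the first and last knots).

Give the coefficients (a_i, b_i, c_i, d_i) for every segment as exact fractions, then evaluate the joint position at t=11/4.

  seg 0: a=-1 b=-3910/1929 c=0 d=2033/15432
  seg 1: a=-4 b=-1721/3858 c=2033/2572 d=-1079/7716
  seg 2: a=-2 b=4019/7716 c=-301/643 d=443/2572
  seg 3: a=0 b=9115/3858 c=2783/2572 d=-7819/15432
  seg 4: a=5 b=1178/1929 c=-1259/643 d=1259/3858
S(11/4) = -650027/164608

Δ: Δ0=-3/2, Δ1=2/3, Δ2=2/3, Δ3=5/2, Δ4=-2
row 1: diag=10, rhs=13; c'=3/10, d'=13/10
row 2: denom=12−3·3/10=111/10; d'=(0−3·13/10)/(111/10)=-13/37
row 3: denom=10−3·10/37=340/37; d'=(11−3·-13/37)/(340/37)=223/170
row 4: denom=8−2·37/170=643/85; d'=(-27−2·223/170)/(643/85)=-2518/643
back: M4=-2518/643
back: M3=223/170−37/170·-2518/643=2783/1286
back: M2=-13/37−10/37·2783/1286=-602/643
back: M1=13/10−3/10·-602/643=2033/1286
M: M0=0, M1=2033/1286, M2=-602/643, M3=2783/1286, M4=-2518/643, M5=0
seg 0: a=-1, c=M0/2=0, d=(M1−M0)/(6·2)=2033/15432, b=Δ0−h0·(2M0+M1)/6=-3910/1929
seg 1: a=-4, c=M1/2=2033/2572, d=(M2−M1)/(6·3)=-1079/7716, b=Δ1−h1·(2M1+M2)/6=-1721/3858
seg 2: a=-2, c=M2/2=-301/643, d=(M3−M2)/(6·3)=443/2572, b=Δ2−h2·(2M2+M3)/6=4019/7716
seg 3: a=0, c=M3/2=2783/2572, d=(M4−M3)/(6·2)=-7819/15432, b=Δ3−h3·(2M3+M4)/6=9115/3858
seg 4: a=5, c=M4/2=-1259/643, d=(M5−M4)/(6·2)=1259/3858, b=Δ4−h4·(2M4+M5)/6=1178/1929
t_q=11/4 → seg 1, τ=3/4; S=-4+-1721/3858·τ+2033/2572·τ²+-1079/7716·τ³=-650027/164608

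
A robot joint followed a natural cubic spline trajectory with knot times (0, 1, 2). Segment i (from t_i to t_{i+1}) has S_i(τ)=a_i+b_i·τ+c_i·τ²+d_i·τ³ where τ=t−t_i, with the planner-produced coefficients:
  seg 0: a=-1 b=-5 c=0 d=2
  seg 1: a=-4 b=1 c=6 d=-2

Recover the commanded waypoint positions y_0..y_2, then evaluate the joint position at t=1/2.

y_0 = S_0(0) = a_0 = -1
y_1 = S_1(0) = a_1 = -4
y_2 = S_1(1) = 1
t_q=1/2 is in segment 0 (τ=1/2); S_0(τ)=-13/4

y_0=-1 y_1=-4 y_2=1
S(1/2) = -13/4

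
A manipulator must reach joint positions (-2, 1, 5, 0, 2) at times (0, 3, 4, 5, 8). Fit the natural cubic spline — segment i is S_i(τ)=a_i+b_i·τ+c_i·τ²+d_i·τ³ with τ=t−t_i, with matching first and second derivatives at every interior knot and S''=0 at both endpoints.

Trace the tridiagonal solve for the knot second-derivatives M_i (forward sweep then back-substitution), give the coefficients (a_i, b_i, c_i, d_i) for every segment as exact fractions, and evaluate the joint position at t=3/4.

Δ: Δ0=1, Δ1=4, Δ2=-5, Δ3=2/3
row 1: diag=8, rhs=18; c'=1/8, d'=9/4
row 2: denom=4−1·1/8=31/8; d'=(-54−1·9/4)/(31/8)=-450/31
row 3: denom=8−1·8/31=240/31; d'=(34−1·-450/31)/(240/31)=94/15
back: M3=94/15
back: M2=-450/31−8/31·94/15=-242/15
back: M1=9/4−1/8·-242/15=64/15
M: M0=0, M1=64/15, M2=-242/15, M3=94/15, M4=0
seg 0: a=-2, c=M0/2=0, d=(M1−M0)/(6·3)=32/135, b=Δ0−h0·(2M0+M1)/6=-17/15
seg 1: a=1, c=M1/2=32/15, d=(M2−M1)/(6·1)=-17/5, b=Δ1−h1·(2M1+M2)/6=79/15
seg 2: a=5, c=M2/2=-121/15, d=(M3−M2)/(6·1)=56/15, b=Δ2−h2·(2M2+M3)/6=-2/3
seg 3: a=0, c=M3/2=47/15, d=(M4−M3)/(6·3)=-47/135, b=Δ3−h3·(2M3+M4)/6=-28/5
t_q=3/4 → seg 0, τ=3/4; S=-2+-17/15·τ+0·τ²+32/135·τ³=-11/4

  seg 0: a=-2 b=-17/15 c=0 d=32/135
  seg 1: a=1 b=79/15 c=32/15 d=-17/5
  seg 2: a=5 b=-2/3 c=-121/15 d=56/15
  seg 3: a=0 b=-28/5 c=47/15 d=-47/135
S(3/4) = -11/4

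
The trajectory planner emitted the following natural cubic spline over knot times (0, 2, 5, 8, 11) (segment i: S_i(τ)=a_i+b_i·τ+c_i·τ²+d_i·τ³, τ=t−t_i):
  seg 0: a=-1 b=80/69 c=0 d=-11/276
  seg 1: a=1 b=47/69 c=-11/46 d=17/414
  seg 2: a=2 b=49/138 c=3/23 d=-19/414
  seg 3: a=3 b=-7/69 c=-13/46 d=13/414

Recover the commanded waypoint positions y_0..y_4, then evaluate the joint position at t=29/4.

y_0=-1 y_1=1 y_2=2 y_3=3 y_4=1
S(29/4) = 8645/2944

y_0 = S_0(0) = a_0 = -1
y_1 = S_1(0) = a_1 = 1
y_2 = S_2(0) = a_2 = 2
y_3 = S_3(0) = a_3 = 3
y_4 = S_3(3) = 1
t_q=29/4 is in segment 2 (τ=9/4); S_2(τ)=8645/2944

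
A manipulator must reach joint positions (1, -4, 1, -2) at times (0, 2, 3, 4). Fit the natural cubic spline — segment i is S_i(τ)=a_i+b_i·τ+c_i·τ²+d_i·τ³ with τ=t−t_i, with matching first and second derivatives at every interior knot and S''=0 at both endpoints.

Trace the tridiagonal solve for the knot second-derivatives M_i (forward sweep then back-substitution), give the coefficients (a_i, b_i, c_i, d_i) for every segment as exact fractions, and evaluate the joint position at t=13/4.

Δ: Δ0=-5/2, Δ1=5, Δ2=-3
row 1: diag=6, rhs=45; c'=1/6, d'=15/2
row 2: denom=4−1·1/6=23/6; d'=(-48−1·15/2)/(23/6)=-333/23
back: M2=-333/23
back: M1=15/2−1/6·-333/23=228/23
M: M0=0, M1=228/23, M2=-333/23, M3=0
seg 0: a=1, c=M0/2=0, d=(M1−M0)/(6·2)=19/23, b=Δ0−h0·(2M0+M1)/6=-267/46
seg 1: a=-4, c=M1/2=114/23, d=(M2−M1)/(6·1)=-187/46, b=Δ1−h1·(2M1+M2)/6=189/46
seg 2: a=1, c=M2/2=-333/46, d=(M3−M2)/(6·1)=111/46, b=Δ2−h2·(2M2+M3)/6=42/23
t_q=13/4 → seg 2, τ=1/4; S=1+42/23·τ+-333/46·τ²+111/46·τ³=3067/2944

  seg 0: a=1 b=-267/46 c=0 d=19/23
  seg 1: a=-4 b=189/46 c=114/23 d=-187/46
  seg 2: a=1 b=42/23 c=-333/46 d=111/46
S(13/4) = 3067/2944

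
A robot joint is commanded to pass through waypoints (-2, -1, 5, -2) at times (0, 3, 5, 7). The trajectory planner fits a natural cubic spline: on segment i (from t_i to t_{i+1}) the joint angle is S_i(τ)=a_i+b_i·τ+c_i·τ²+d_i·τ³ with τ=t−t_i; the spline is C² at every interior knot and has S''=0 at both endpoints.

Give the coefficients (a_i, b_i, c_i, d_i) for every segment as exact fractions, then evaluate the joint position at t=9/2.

  seg 0: a=-2 b=-233/228 c=0 d=103/684
  seg 1: a=-1 b=347/114 c=103/76 d=-157/228
  seg 2: a=5 b=23/114 c=-211/76 d=211/456
S(9/2) = 2609/608

Δ: Δ0=1/3, Δ1=3, Δ2=-7/2
row 1: diag=10, rhs=16; c'=1/5, d'=8/5
row 2: denom=8−2·1/5=38/5; d'=(-39−2·8/5)/(38/5)=-211/38
back: M2=-211/38
back: M1=8/5−1/5·-211/38=103/38
M: M0=0, M1=103/38, M2=-211/38, M3=0
seg 0: a=-2, c=M0/2=0, d=(M1−M0)/(6·3)=103/684, b=Δ0−h0·(2M0+M1)/6=-233/228
seg 1: a=-1, c=M1/2=103/76, d=(M2−M1)/(6·2)=-157/228, b=Δ1−h1·(2M1+M2)/6=347/114
seg 2: a=5, c=M2/2=-211/76, d=(M3−M2)/(6·2)=211/456, b=Δ2−h2·(2M2+M3)/6=23/114
t_q=9/2 → seg 1, τ=3/2; S=-1+347/114·τ+103/76·τ²+-157/228·τ³=2609/608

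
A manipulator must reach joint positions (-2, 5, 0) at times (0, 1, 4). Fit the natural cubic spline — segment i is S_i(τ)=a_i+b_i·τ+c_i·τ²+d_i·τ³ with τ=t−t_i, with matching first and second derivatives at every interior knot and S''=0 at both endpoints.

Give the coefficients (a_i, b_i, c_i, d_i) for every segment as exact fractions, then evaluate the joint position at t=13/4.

Δ: Δ0=7, Δ1=-5/3
row 1: diag=8, rhs=-52; c'=3/8, d'=-13/2
back: M1=-13/2
M: M0=0, M1=-13/2, M2=0
seg 0: a=-2, c=M0/2=0, d=(M1−M0)/(6·1)=-13/12, b=Δ0−h0·(2M0+M1)/6=97/12
seg 1: a=5, c=M1/2=-13/4, d=(M2−M1)/(6·3)=13/36, b=Δ1−h1·(2M1+M2)/6=29/6
t_q=13/4 → seg 1, τ=9/4; S=5+29/6·τ+-13/4·τ²+13/36·τ³=905/256

  seg 0: a=-2 b=97/12 c=0 d=-13/12
  seg 1: a=5 b=29/6 c=-13/4 d=13/36
S(13/4) = 905/256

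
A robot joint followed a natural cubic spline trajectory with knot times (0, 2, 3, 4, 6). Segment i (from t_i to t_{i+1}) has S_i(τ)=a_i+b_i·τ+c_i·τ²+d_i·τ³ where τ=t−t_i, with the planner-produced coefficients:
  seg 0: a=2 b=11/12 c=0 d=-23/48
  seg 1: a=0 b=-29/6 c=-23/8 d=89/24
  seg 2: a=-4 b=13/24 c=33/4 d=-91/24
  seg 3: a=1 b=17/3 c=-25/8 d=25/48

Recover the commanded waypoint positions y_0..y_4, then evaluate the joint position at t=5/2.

y_0=2 y_1=0 y_2=-4 y_3=1 y_4=4
S(5/2) = -171/64

y_0 = S_0(0) = a_0 = 2
y_1 = S_1(0) = a_1 = 0
y_2 = S_2(0) = a_2 = -4
y_3 = S_3(0) = a_3 = 1
y_4 = S_3(2) = 4
t_q=5/2 is in segment 1 (τ=1/2); S_1(τ)=-171/64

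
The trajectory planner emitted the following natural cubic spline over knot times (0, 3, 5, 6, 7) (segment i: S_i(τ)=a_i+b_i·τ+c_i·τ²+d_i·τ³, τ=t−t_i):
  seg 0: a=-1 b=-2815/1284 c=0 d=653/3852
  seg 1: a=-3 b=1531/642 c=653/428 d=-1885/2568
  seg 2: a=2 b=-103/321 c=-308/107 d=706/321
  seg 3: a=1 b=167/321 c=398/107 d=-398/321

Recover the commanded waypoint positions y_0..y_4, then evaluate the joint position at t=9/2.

y_0=-1 y_1=-3 y_2=2 y_3=1 y_4=4
S(9/2) = 10495/6848

y_0 = S_0(0) = a_0 = -1
y_1 = S_1(0) = a_1 = -3
y_2 = S_2(0) = a_2 = 2
y_3 = S_3(0) = a_3 = 1
y_4 = S_3(1) = 4
t_q=9/2 is in segment 1 (τ=3/2); S_1(τ)=10495/6848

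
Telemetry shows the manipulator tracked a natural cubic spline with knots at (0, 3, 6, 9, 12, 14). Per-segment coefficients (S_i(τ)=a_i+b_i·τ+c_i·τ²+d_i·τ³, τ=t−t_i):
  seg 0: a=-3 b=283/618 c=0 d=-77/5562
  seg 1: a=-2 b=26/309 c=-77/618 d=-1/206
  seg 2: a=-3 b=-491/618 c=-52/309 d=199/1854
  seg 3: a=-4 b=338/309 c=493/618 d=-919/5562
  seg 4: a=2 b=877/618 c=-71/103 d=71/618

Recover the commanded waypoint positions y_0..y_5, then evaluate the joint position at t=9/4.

y_0 = S_0(0) = a_0 = -3
y_1 = S_1(0) = a_1 = -2
y_2 = S_2(0) = a_2 = -3
y_3 = S_3(0) = a_3 = -4
y_4 = S_4(0) = a_4 = 2
y_5 = S_4(2) = 3
t_q=9/4 is in segment 0 (τ=9/4); S_0(τ)=-28047/13184

y_0=-3 y_1=-2 y_2=-3 y_3=-4 y_4=2 y_5=3
S(9/4) = -28047/13184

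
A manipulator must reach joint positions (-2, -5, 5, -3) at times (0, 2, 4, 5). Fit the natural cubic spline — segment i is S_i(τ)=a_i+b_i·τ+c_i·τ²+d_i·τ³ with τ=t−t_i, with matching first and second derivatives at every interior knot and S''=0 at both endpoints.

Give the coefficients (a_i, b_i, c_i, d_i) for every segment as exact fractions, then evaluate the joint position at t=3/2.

  seg 0: a=-2 b=-49/11 c=0 d=65/88
  seg 1: a=-5 b=97/22 c=195/44 d=-91/44
  seg 2: a=5 b=-59/22 c=-351/44 d=117/44
S(3/2) = -4357/704

Δ: Δ0=-3/2, Δ1=5, Δ2=-8
row 1: diag=8, rhs=39; c'=1/4, d'=39/8
row 2: denom=6−2·1/4=11/2; d'=(-78−2·39/8)/(11/2)=-351/22
back: M2=-351/22
back: M1=39/8−1/4·-351/22=195/22
M: M0=0, M1=195/22, M2=-351/22, M3=0
seg 0: a=-2, c=M0/2=0, d=(M1−M0)/(6·2)=65/88, b=Δ0−h0·(2M0+M1)/6=-49/11
seg 1: a=-5, c=M1/2=195/44, d=(M2−M1)/(6·2)=-91/44, b=Δ1−h1·(2M1+M2)/6=97/22
seg 2: a=5, c=M2/2=-351/44, d=(M3−M2)/(6·1)=117/44, b=Δ2−h2·(2M2+M3)/6=-59/22
t_q=3/2 → seg 0, τ=3/2; S=-2+-49/11·τ+0·τ²+65/88·τ³=-4357/704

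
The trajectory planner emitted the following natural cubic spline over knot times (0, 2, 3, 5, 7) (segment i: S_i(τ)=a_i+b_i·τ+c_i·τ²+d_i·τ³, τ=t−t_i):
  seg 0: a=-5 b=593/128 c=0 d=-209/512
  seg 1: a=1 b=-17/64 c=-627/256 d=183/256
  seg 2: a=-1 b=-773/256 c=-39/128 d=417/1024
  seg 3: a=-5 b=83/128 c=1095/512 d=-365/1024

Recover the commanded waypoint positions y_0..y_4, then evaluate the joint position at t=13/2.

y_0=-5 y_1=1 y_2=-1 y_3=-5 y_4=2
S(13/2) = -3427/8192

y_0 = S_0(0) = a_0 = -5
y_1 = S_1(0) = a_1 = 1
y_2 = S_2(0) = a_2 = -1
y_3 = S_3(0) = a_3 = -5
y_4 = S_3(2) = 2
t_q=13/2 is in segment 3 (τ=3/2); S_3(τ)=-3427/8192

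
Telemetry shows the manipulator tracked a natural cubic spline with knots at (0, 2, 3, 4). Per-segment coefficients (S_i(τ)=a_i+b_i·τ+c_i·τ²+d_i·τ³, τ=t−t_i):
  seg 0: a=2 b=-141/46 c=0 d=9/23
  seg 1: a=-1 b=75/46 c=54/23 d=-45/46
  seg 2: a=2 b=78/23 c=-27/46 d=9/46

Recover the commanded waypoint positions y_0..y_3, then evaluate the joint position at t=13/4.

y_0 = S_0(0) = a_0 = 2
y_1 = S_1(0) = a_1 = -1
y_2 = S_2(0) = a_2 = 2
y_3 = S_2(1) = 5
t_q=13/4 is in segment 2 (τ=1/4); S_2(τ)=8285/2944

y_0=2 y_1=-1 y_2=2 y_3=5
S(13/4) = 8285/2944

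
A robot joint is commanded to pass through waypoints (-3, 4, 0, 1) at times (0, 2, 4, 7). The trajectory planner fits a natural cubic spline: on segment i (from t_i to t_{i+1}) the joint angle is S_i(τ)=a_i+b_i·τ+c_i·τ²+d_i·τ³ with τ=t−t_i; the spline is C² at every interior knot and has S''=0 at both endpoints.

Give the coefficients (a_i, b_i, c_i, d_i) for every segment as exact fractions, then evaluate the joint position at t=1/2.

Δ: Δ0=7/2, Δ1=-2, Δ2=1/3
row 1: diag=8, rhs=-33; c'=1/4, d'=-33/8
row 2: denom=10−2·1/4=19/2; d'=(14−2·-33/8)/(19/2)=89/38
back: M2=89/38
back: M1=-33/8−1/4·89/38=-179/38
M: M0=0, M1=-179/38, M2=89/38, M3=0
seg 0: a=-3, c=M0/2=0, d=(M1−M0)/(6·2)=-179/456, b=Δ0−h0·(2M0+M1)/6=289/57
seg 1: a=4, c=M1/2=-179/76, d=(M2−M1)/(6·2)=67/114, b=Δ1−h1·(2M1+M2)/6=41/114
seg 2: a=0, c=M2/2=89/76, d=(M3−M2)/(6·3)=-89/684, b=Δ2−h2·(2M2+M3)/6=-229/114
t_q=1/2 → seg 0, τ=1/2; S=-3+289/57·τ+0·τ²+-179/456·τ³=-625/1216

  seg 0: a=-3 b=289/57 c=0 d=-179/456
  seg 1: a=4 b=41/114 c=-179/76 d=67/114
  seg 2: a=0 b=-229/114 c=89/76 d=-89/684
S(1/2) = -625/1216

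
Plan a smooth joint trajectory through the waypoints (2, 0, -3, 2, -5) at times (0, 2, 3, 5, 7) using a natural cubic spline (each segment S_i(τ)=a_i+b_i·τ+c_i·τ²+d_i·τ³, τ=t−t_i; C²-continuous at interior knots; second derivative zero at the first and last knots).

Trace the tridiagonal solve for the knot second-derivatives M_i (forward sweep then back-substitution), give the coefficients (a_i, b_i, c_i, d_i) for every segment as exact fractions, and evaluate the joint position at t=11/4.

Δ: Δ0=-1, Δ1=-3, Δ2=5/2, Δ3=-7/2
row 1: diag=6, rhs=-12; c'=1/6, d'=-2
row 2: denom=6−1·1/6=35/6; d'=(33−1·-2)/(35/6)=6
row 3: denom=8−2·12/35=256/35; d'=(-36−2·6)/(256/35)=-105/16
back: M3=-105/16
back: M2=6−12/35·-105/16=33/4
back: M1=-2−1/6·33/4=-27/8
M: M0=0, M1=-27/8, M2=33/4, M3=-105/16, M4=0
seg 0: a=2, c=M0/2=0, d=(M1−M0)/(6·2)=-9/32, b=Δ0−h0·(2M0+M1)/6=1/8
seg 1: a=0, c=M1/2=-27/16, d=(M2−M1)/(6·1)=31/16, b=Δ1−h1·(2M1+M2)/6=-13/4
seg 2: a=-3, c=M2/2=33/8, d=(M3−M2)/(6·2)=-79/64, b=Δ2−h2·(2M2+M3)/6=-13/16
seg 3: a=2, c=M3/2=-105/32, d=(M4−M3)/(6·2)=35/64, b=Δ3−h3·(2M3+M4)/6=7/8
t_q=11/4 → seg 1, τ=3/4; S=0+-13/4·τ+-27/16·τ²+31/16·τ³=-2631/1024

  seg 0: a=2 b=1/8 c=0 d=-9/32
  seg 1: a=0 b=-13/4 c=-27/16 d=31/16
  seg 2: a=-3 b=-13/16 c=33/8 d=-79/64
  seg 3: a=2 b=7/8 c=-105/32 d=35/64
S(11/4) = -2631/1024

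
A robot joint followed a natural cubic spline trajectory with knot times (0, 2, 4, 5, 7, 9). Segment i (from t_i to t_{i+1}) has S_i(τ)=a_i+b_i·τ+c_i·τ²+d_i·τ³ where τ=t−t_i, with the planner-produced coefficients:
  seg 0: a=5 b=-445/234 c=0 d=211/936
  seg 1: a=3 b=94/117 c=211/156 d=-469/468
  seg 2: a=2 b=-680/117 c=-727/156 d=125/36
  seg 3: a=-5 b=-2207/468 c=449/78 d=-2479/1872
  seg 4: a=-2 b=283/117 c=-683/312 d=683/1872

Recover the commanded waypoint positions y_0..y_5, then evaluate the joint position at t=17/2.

y_0=5 y_1=3 y_2=2 y_3=-5 y_4=-2 y_5=-3
S(17/2) = -10313/4992

y_0 = S_0(0) = a_0 = 5
y_1 = S_1(0) = a_1 = 3
y_2 = S_2(0) = a_2 = 2
y_3 = S_3(0) = a_3 = -5
y_4 = S_4(0) = a_4 = -2
y_5 = S_4(2) = -3
t_q=17/2 is in segment 4 (τ=3/2); S_4(τ)=-10313/4992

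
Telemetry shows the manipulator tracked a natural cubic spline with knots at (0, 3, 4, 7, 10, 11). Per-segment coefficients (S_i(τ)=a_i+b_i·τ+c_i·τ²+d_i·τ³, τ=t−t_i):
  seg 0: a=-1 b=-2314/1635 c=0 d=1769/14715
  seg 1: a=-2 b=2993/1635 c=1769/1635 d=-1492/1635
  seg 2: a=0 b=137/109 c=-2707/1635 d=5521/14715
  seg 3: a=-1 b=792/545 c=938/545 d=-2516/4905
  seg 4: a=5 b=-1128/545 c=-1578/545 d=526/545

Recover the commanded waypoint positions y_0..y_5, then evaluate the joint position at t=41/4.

y_0 = S_0(0) = a_0 = -1
y_1 = S_1(0) = a_1 = -2
y_2 = S_2(0) = a_2 = 0
y_3 = S_3(0) = a_3 = -1
y_4 = S_4(0) = a_4 = 5
y_5 = S_4(1) = 1
t_q=41/4 is in segment 4 (τ=1/4); S_4(τ)=75283/17440

y_0=-1 y_1=-2 y_2=0 y_3=-1 y_4=5 y_5=1
S(41/4) = 75283/17440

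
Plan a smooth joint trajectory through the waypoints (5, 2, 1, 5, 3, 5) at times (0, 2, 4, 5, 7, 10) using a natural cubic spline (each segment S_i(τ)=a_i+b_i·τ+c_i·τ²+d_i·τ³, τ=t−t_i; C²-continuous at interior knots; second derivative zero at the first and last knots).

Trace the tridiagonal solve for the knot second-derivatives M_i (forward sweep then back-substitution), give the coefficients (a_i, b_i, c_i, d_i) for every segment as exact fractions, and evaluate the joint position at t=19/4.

  seg 0: a=5 b=-2255/1788 c=0 d=-427/7152
  seg 1: a=2 b=-884/447 c=-427/1192 d=3923/7152
  seg 2: a=1 b=5671/1788 c=437/149 d=-3763/1788
  seg 3: a=5 b=2435/894 c=-2015/596 d=679/894
  seg 4: a=3 b=-1507/894 c=701/596 d=-701/5364
S(19/4) = 157941/38144

Δ: Δ0=-3/2, Δ1=-1/2, Δ2=4, Δ3=-1, Δ4=2/3
row 1: diag=8, rhs=6; c'=1/4, d'=3/4
row 2: denom=6−2·1/4=11/2; d'=(27−2·3/4)/(11/2)=51/11
row 3: denom=6−1·2/11=64/11; d'=(-30−1·51/11)/(64/11)=-381/64
row 4: denom=10−2·11/32=149/16; d'=(10−2·-381/64)/(149/16)=701/298
back: M4=701/298
back: M3=-381/64−11/32·701/298=-2015/298
back: M2=51/11−2/11·-2015/298=874/149
back: M1=3/4−1/4·874/149=-427/596
M: M0=0, M1=-427/596, M2=874/149, M3=-2015/298, M4=701/298, M5=0
seg 0: a=5, c=M0/2=0, d=(M1−M0)/(6·2)=-427/7152, b=Δ0−h0·(2M0+M1)/6=-2255/1788
seg 1: a=2, c=M1/2=-427/1192, d=(M2−M1)/(6·2)=3923/7152, b=Δ1−h1·(2M1+M2)/6=-884/447
seg 2: a=1, c=M2/2=437/149, d=(M3−M2)/(6·1)=-3763/1788, b=Δ2−h2·(2M2+M3)/6=5671/1788
seg 3: a=5, c=M3/2=-2015/596, d=(M4−M3)/(6·2)=679/894, b=Δ3−h3·(2M3+M4)/6=2435/894
seg 4: a=3, c=M4/2=701/596, d=(M5−M4)/(6·3)=-701/5364, b=Δ4−h4·(2M4+M5)/6=-1507/894
t_q=19/4 → seg 2, τ=3/4; S=1+5671/1788·τ+437/149·τ²+-3763/1788·τ³=157941/38144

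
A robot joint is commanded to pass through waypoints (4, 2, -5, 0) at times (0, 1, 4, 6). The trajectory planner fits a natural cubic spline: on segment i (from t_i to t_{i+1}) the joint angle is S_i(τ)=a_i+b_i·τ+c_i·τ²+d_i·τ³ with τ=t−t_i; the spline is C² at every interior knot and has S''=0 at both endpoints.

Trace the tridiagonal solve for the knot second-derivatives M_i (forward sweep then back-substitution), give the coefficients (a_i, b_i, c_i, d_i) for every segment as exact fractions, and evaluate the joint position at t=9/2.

Δ: Δ0=-2, Δ1=-7/3, Δ2=5/2
row 1: diag=8, rhs=-2; c'=3/8, d'=-1/4
row 2: denom=10−3·3/8=71/8; d'=(29−3·-1/4)/(71/8)=238/71
back: M2=238/71
back: M1=-1/4−3/8·238/71=-107/71
M: M0=0, M1=-107/71, M2=238/71, M3=0
seg 0: a=4, c=M0/2=0, d=(M1−M0)/(6·1)=-107/426, b=Δ0−h0·(2M0+M1)/6=-745/426
seg 1: a=2, c=M1/2=-107/142, d=(M2−M1)/(6·3)=115/426, b=Δ1−h1·(2M1+M2)/6=-533/213
seg 2: a=-5, c=M2/2=119/71, d=(M3−M2)/(6·2)=-119/426, b=Δ2−h2·(2M2+M3)/6=113/426
t_q=9/2 → seg 2, τ=1/2; S=-5+113/426·τ+119/71·τ²+-119/426·τ³=-5093/1136

  seg 0: a=4 b=-745/426 c=0 d=-107/426
  seg 1: a=2 b=-533/213 c=-107/142 d=115/426
  seg 2: a=-5 b=113/426 c=119/71 d=-119/426
S(9/2) = -5093/1136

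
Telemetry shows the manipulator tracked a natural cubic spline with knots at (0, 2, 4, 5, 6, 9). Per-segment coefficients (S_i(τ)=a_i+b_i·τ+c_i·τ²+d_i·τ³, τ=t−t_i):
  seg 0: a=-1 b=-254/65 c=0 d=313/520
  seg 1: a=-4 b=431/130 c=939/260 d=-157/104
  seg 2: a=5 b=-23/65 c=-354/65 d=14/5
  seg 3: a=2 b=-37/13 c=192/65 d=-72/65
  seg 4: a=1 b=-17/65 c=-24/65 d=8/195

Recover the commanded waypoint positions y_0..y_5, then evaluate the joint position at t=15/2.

y_0 = S_0(0) = a_0 = -1
y_1 = S_1(0) = a_1 = -4
y_2 = S_2(0) = a_2 = 5
y_3 = S_3(0) = a_3 = 2
y_4 = S_4(0) = a_4 = 1
y_5 = S_4(3) = -2
t_q=15/2 is in segment 4 (τ=3/2); S_4(τ)=-11/130

y_0=-1 y_1=-4 y_2=5 y_3=2 y_4=1 y_5=-2
S(15/2) = -11/130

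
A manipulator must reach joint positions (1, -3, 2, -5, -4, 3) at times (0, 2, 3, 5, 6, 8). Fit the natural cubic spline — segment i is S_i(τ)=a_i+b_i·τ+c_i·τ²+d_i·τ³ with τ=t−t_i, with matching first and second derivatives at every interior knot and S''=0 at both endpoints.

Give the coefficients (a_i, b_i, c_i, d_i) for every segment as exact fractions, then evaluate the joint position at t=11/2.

Δ: Δ0=-2, Δ1=5, Δ2=-7/2, Δ3=1, Δ4=7/2
row 1: diag=6, rhs=42; c'=1/6, d'=7
row 2: denom=6−1·1/6=35/6; d'=(-51−1·7)/(35/6)=-348/35
row 3: denom=6−2·12/35=186/35; d'=(27−2·-348/35)/(186/35)=547/62
row 4: denom=6−1·35/186=1081/186; d'=(15−1·547/62)/(1081/186)=1149/1081
back: M4=1149/1081
back: M3=547/62−35/186·1149/1081=9321/1081
back: M2=-348/35−12/35·9321/1081=-13944/1081
back: M1=7−1/6·-13944/1081=9891/1081
M: M0=0, M1=9891/1081, M2=-13944/1081, M3=9321/1081, M4=1149/1081, M5=0
seg 0: a=1, c=M0/2=0, d=(M1−M0)/(6·2)=3297/4324, b=Δ0−h0·(2M0+M1)/6=-5459/1081
seg 1: a=-3, c=M1/2=9891/2162, d=(M2−M1)/(6·1)=-7945/2162, b=Δ1−h1·(2M1+M2)/6=4432/1081
seg 2: a=2, c=M2/2=-6972/1081, d=(M3−M2)/(6·2)=165/92, b=Δ2−h2·(2M2+M3)/6=4811/2162
seg 3: a=-5, c=M3/2=9321/2162, d=(M4−M3)/(6·1)=-1362/1081, b=Δ3−h3·(2M3+M4)/6=-4435/2162
seg 4: a=-4, c=M4/2=1149/2162, d=(M5−M4)/(6·2)=-383/4324, b=Δ4−h4·(2M4+M5)/6=6035/2162
t_q=11/2 → seg 3, τ=1/2; S=-5+-4435/2162·τ+9321/2162·τ²+-1362/1081·τ³=-44151/8648

  seg 0: a=1 b=-5459/1081 c=0 d=3297/4324
  seg 1: a=-3 b=4432/1081 c=9891/2162 d=-7945/2162
  seg 2: a=2 b=4811/2162 c=-6972/1081 d=165/92
  seg 3: a=-5 b=-4435/2162 c=9321/2162 d=-1362/1081
  seg 4: a=-4 b=6035/2162 c=1149/2162 d=-383/4324
S(11/2) = -44151/8648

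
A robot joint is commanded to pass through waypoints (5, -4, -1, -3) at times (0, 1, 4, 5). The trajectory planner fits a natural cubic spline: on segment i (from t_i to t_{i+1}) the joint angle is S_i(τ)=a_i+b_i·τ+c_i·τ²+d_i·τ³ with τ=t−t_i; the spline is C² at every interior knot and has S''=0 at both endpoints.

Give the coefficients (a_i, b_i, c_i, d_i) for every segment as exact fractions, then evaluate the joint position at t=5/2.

  seg 0: a=5 b=-584/55 c=0 d=89/55
  seg 1: a=-4 b=-317/55 c=267/55 d=-13/15
  seg 2: a=-1 b=-2/55 c=-162/55 d=54/55
S(5/2) = -409/88

Δ: Δ0=-9, Δ1=1, Δ2=-2
row 1: diag=8, rhs=60; c'=3/8, d'=15/2
row 2: denom=8−3·3/8=55/8; d'=(-18−3·15/2)/(55/8)=-324/55
back: M2=-324/55
back: M1=15/2−3/8·-324/55=534/55
M: M0=0, M1=534/55, M2=-324/55, M3=0
seg 0: a=5, c=M0/2=0, d=(M1−M0)/(6·1)=89/55, b=Δ0−h0·(2M0+M1)/6=-584/55
seg 1: a=-4, c=M1/2=267/55, d=(M2−M1)/(6·3)=-13/15, b=Δ1−h1·(2M1+M2)/6=-317/55
seg 2: a=-1, c=M2/2=-162/55, d=(M3−M2)/(6·1)=54/55, b=Δ2−h2·(2M2+M3)/6=-2/55
t_q=5/2 → seg 1, τ=3/2; S=-4+-317/55·τ+267/55·τ²+-13/15·τ³=-409/88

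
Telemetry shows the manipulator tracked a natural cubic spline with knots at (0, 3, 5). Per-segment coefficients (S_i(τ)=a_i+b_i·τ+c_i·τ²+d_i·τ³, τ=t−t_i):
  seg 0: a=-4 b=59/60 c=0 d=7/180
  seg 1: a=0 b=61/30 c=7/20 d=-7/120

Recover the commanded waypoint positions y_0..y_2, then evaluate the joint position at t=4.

y_0 = S_0(0) = a_0 = -4
y_1 = S_1(0) = a_1 = 0
y_2 = S_1(2) = 5
t_q=4 is in segment 1 (τ=1); S_1(τ)=93/40

y_0=-4 y_1=0 y_2=5
S(4) = 93/40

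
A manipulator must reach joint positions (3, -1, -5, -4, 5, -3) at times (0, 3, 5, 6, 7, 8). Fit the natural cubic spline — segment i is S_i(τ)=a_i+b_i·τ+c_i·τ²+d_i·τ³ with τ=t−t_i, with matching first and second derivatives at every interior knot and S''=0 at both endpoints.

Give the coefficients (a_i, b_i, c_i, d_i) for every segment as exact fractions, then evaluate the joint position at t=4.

  seg 0: a=3 b=-689/600 c=0 d=-37/1800
  seg 1: a=-1 b=-511/300 c=-37/200 d=11/600
  seg 2: a=-5 b=-667/300 c=-3/40 d=1979/600
  seg 3: a=-4 b=4513/600 c=491/50 d=-1001/120
  seg 4: a=5 b=641/300 c=-3041/200 d=3041/600
S(4) = -287/100

Δ: Δ0=-4/3, Δ1=-2, Δ2=1, Δ3=9, Δ4=-8
row 1: diag=10, rhs=-4; c'=1/5, d'=-2/5
row 2: denom=6−2·1/5=28/5; d'=(18−2·-2/5)/(28/5)=47/14
row 3: denom=4−1·5/28=107/28; d'=(48−1·47/14)/(107/28)=1250/107
row 4: denom=4−1·28/107=400/107; d'=(-102−1·1250/107)/(400/107)=-3041/100
back: M4=-3041/100
back: M3=1250/107−28/107·-3041/100=491/25
back: M2=47/14−5/28·491/25=-3/20
back: M1=-2/5−1/5·-3/20=-37/100
M: M0=0, M1=-37/100, M2=-3/20, M3=491/25, M4=-3041/100, M5=0
seg 0: a=3, c=M0/2=0, d=(M1−M0)/(6·3)=-37/1800, b=Δ0−h0·(2M0+M1)/6=-689/600
seg 1: a=-1, c=M1/2=-37/200, d=(M2−M1)/(6·2)=11/600, b=Δ1−h1·(2M1+M2)/6=-511/300
seg 2: a=-5, c=M2/2=-3/40, d=(M3−M2)/(6·1)=1979/600, b=Δ2−h2·(2M2+M3)/6=-667/300
seg 3: a=-4, c=M3/2=491/50, d=(M4−M3)/(6·1)=-1001/120, b=Δ3−h3·(2M3+M4)/6=4513/600
seg 4: a=5, c=M4/2=-3041/200, d=(M5−M4)/(6·1)=3041/600, b=Δ4−h4·(2M4+M5)/6=641/300
t_q=4 → seg 1, τ=1; S=-1+-511/300·τ+-37/200·τ²+11/600·τ³=-287/100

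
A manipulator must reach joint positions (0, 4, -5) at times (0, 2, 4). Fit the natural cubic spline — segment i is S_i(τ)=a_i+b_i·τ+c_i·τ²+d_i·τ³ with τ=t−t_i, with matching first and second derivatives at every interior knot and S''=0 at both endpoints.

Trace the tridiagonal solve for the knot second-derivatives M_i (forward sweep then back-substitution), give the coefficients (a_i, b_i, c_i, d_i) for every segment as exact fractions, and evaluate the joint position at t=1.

Δ: Δ0=2, Δ1=-9/2
row 1: diag=8, rhs=-39; c'=1/4, d'=-39/8
back: M1=-39/8
M: M0=0, M1=-39/8, M2=0
seg 0: a=0, c=M0/2=0, d=(M1−M0)/(6·2)=-13/32, b=Δ0−h0·(2M0+M1)/6=29/8
seg 1: a=4, c=M1/2=-39/16, d=(M2−M1)/(6·2)=13/32, b=Δ1−h1·(2M1+M2)/6=-5/4
t_q=1 → seg 0, τ=1; S=0+29/8·τ+0·τ²+-13/32·τ³=103/32

  seg 0: a=0 b=29/8 c=0 d=-13/32
  seg 1: a=4 b=-5/4 c=-39/16 d=13/32
S(1) = 103/32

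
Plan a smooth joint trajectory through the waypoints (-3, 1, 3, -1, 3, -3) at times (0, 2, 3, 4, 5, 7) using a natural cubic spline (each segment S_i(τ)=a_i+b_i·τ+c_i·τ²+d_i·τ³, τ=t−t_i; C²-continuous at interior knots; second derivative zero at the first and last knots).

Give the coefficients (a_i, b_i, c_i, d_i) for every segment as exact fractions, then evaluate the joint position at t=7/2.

  seg 0: a=-3 b=600/493 c=0 d=193/986
  seg 1: a=1 b=1758/493 c=579/493 d=-1351/493
  seg 2: a=3 b=-1137/493 c=-3474/493 d=91/17
  seg 3: a=-1 b=-168/493 c=4443/493 d=-2303/493
  seg 4: a=3 b=1809/493 c=-2466/493 d=411/493
S(7/2) = 175/232

Δ: Δ0=2, Δ1=2, Δ2=-4, Δ3=4, Δ4=-3
row 1: diag=6, rhs=0; c'=1/6, d'=0
row 2: denom=4−1·1/6=23/6; d'=(-36−1·0)/(23/6)=-216/23
row 3: denom=4−1·6/23=86/23; d'=(48−1·-216/23)/(86/23)=660/43
row 4: denom=6−1·23/86=493/86; d'=(-42−1·660/43)/(493/86)=-4932/493
back: M4=-4932/493
back: M3=660/43−23/86·-4932/493=8886/493
back: M2=-216/23−6/23·8886/493=-6948/493
back: M1=0−1/6·-6948/493=1158/493
M: M0=0, M1=1158/493, M2=-6948/493, M3=8886/493, M4=-4932/493, M5=0
seg 0: a=-3, c=M0/2=0, d=(M1−M0)/(6·2)=193/986, b=Δ0−h0·(2M0+M1)/6=600/493
seg 1: a=1, c=M1/2=579/493, d=(M2−M1)/(6·1)=-1351/493, b=Δ1−h1·(2M1+M2)/6=1758/493
seg 2: a=3, c=M2/2=-3474/493, d=(M3−M2)/(6·1)=91/17, b=Δ2−h2·(2M2+M3)/6=-1137/493
seg 3: a=-1, c=M3/2=4443/493, d=(M4−M3)/(6·1)=-2303/493, b=Δ3−h3·(2M3+M4)/6=-168/493
seg 4: a=3, c=M4/2=-2466/493, d=(M5−M4)/(6·2)=411/493, b=Δ4−h4·(2M4+M5)/6=1809/493
t_q=7/2 → seg 2, τ=1/2; S=3+-1137/493·τ+-3474/493·τ²+91/17·τ³=175/232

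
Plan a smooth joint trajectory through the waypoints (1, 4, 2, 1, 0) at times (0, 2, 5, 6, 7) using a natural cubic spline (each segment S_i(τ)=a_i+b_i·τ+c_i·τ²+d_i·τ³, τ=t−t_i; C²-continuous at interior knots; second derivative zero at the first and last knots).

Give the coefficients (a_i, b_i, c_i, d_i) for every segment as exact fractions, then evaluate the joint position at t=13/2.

Δ: Δ0=3/2, Δ1=-2/3, Δ2=-1, Δ3=-1
row 1: diag=10, rhs=-13; c'=3/10, d'=-13/10
row 2: denom=8−3·3/10=71/10; d'=(-2−3·-13/10)/(71/10)=19/71
row 3: denom=4−1·10/71=274/71; d'=(0−1·19/71)/(274/71)=-19/274
back: M3=-19/274
back: M2=19/71−10/71·-19/274=38/137
back: M1=-13/10−3/10·38/137=-379/274
M: M0=0, M1=-379/274, M2=38/137, M3=-19/274, M4=0
seg 0: a=1, c=M0/2=0, d=(M1−M0)/(6·2)=-379/3288, b=Δ0−h0·(2M0+M1)/6=806/411
seg 1: a=4, c=M1/2=-379/548, d=(M2−M1)/(6·3)=455/4932, b=Δ1−h1·(2M1+M2)/6=475/822
seg 2: a=2, c=M2/2=19/137, d=(M3−M2)/(6·1)=-95/1644, b=Δ2−h2·(2M2+M3)/6=-1777/1644
seg 3: a=1, c=M3/2=-19/548, d=(M4−M3)/(6·1)=19/1644, b=Δ3−h3·(2M3+M4)/6=-803/822
t_q=13/2 → seg 3, τ=1/2; S=1+-803/822·τ+-19/548·τ²+19/1644·τ³=2211/4384

  seg 0: a=1 b=806/411 c=0 d=-379/3288
  seg 1: a=4 b=475/822 c=-379/548 d=455/4932
  seg 2: a=2 b=-1777/1644 c=19/137 d=-95/1644
  seg 3: a=1 b=-803/822 c=-19/548 d=19/1644
S(13/2) = 2211/4384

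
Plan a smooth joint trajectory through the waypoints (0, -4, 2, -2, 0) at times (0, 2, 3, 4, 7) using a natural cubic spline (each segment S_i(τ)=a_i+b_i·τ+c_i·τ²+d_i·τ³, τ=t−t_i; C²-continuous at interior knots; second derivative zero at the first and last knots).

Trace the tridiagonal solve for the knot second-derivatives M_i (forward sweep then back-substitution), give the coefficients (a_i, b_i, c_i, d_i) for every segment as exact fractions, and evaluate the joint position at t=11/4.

  seg 0: a=0 b=-1532/267 c=0 d=499/534
  seg 1: a=-4 b=1462/267 c=499/89 d=-1357/267
  seg 2: a=2 b=385/267 c=-858/89 d=1121/267
  seg 3: a=-2 b=-1400/267 c=263/89 d=-263/801
S(11/4) = 6359/5696

Δ: Δ0=-2, Δ1=6, Δ2=-4, Δ3=2/3
row 1: diag=6, rhs=48; c'=1/6, d'=8
row 2: denom=4−1·1/6=23/6; d'=(-60−1·8)/(23/6)=-408/23
row 3: denom=8−1·6/23=178/23; d'=(28−1·-408/23)/(178/23)=526/89
back: M3=526/89
back: M2=-408/23−6/23·526/89=-1716/89
back: M1=8−1/6·-1716/89=998/89
M: M0=0, M1=998/89, M2=-1716/89, M3=526/89, M4=0
seg 0: a=0, c=M0/2=0, d=(M1−M0)/(6·2)=499/534, b=Δ0−h0·(2M0+M1)/6=-1532/267
seg 1: a=-4, c=M1/2=499/89, d=(M2−M1)/(6·1)=-1357/267, b=Δ1−h1·(2M1+M2)/6=1462/267
seg 2: a=2, c=M2/2=-858/89, d=(M3−M2)/(6·1)=1121/267, b=Δ2−h2·(2M2+M3)/6=385/267
seg 3: a=-2, c=M3/2=263/89, d=(M4−M3)/(6·3)=-263/801, b=Δ3−h3·(2M3+M4)/6=-1400/267
t_q=11/4 → seg 1, τ=3/4; S=-4+1462/267·τ+499/89·τ²+-1357/267·τ³=6359/5696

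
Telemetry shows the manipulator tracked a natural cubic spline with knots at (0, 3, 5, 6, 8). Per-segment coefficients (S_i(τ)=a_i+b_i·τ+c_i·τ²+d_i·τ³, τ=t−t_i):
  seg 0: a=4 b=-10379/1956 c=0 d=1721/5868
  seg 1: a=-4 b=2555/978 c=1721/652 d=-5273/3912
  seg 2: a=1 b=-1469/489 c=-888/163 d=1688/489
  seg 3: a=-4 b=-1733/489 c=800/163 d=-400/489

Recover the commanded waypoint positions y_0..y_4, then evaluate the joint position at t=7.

y_0 = S_0(0) = a_0 = 4
y_1 = S_1(0) = a_1 = -4
y_2 = S_2(0) = a_2 = 1
y_3 = S_3(0) = a_3 = -4
y_4 = S_3(2) = 2
t_q=7 is in segment 3 (τ=1); S_3(τ)=-563/163

y_0=4 y_1=-4 y_2=1 y_3=-4 y_4=2
S(7) = -563/163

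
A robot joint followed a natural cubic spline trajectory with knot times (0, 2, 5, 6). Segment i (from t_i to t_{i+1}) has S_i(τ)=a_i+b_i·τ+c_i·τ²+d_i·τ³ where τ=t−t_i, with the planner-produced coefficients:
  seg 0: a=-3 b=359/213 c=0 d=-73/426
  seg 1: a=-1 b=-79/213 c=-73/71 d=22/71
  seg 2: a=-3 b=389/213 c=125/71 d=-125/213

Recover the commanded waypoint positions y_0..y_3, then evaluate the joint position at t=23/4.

y_0 = S_0(0) = a_0 = -3
y_1 = S_1(0) = a_1 = -1
y_2 = S_2(0) = a_2 = -3
y_3 = S_2(1) = 0
t_q=23/4 is in segment 2 (τ=3/4); S_2(τ)=-4033/4544

y_0=-3 y_1=-1 y_2=-3 y_3=0
S(23/4) = -4033/4544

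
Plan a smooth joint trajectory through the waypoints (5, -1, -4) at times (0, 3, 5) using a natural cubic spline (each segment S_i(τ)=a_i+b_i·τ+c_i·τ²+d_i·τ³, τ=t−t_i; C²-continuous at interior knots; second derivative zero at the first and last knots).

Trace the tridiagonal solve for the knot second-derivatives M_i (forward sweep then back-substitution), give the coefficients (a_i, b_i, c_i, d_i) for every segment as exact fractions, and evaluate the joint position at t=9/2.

Δ: Δ0=-2, Δ1=-3/2
row 1: diag=10, rhs=3; c'=1/5, d'=3/10
back: M1=3/10
M: M0=0, M1=3/10, M2=0
seg 0: a=5, c=M0/2=0, d=(M1−M0)/(6·3)=1/60, b=Δ0−h0·(2M0+M1)/6=-43/20
seg 1: a=-1, c=M1/2=3/20, d=(M2−M1)/(6·2)=-1/40, b=Δ1−h1·(2M1+M2)/6=-17/10
t_q=9/2 → seg 1, τ=3/2; S=-1+-17/10·τ+3/20·τ²+-1/40·τ³=-211/64

  seg 0: a=5 b=-43/20 c=0 d=1/60
  seg 1: a=-1 b=-17/10 c=3/20 d=-1/40
S(9/2) = -211/64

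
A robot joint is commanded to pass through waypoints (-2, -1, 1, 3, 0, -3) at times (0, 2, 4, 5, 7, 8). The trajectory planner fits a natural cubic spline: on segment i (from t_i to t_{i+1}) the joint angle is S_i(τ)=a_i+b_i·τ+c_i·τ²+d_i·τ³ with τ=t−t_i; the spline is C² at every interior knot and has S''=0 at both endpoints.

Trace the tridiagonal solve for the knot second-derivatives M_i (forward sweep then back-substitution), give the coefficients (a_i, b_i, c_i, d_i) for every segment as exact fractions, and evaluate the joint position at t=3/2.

Δ: Δ0=1/2, Δ1=1, Δ2=2, Δ3=-3/2, Δ4=-3
row 1: diag=8, rhs=3; c'=1/4, d'=3/8
row 2: denom=6−2·1/4=11/2; d'=(6−2·3/8)/(11/2)=21/22
row 3: denom=6−1·2/11=64/11; d'=(-21−1·21/22)/(64/11)=-483/128
row 4: denom=6−2·11/32=85/16; d'=(-9−2·-483/128)/(85/16)=-93/340
back: M4=-93/340
back: M3=-483/128−11/32·-93/340=-1251/340
back: M2=21/22−2/11·-1251/340=138/85
back: M1=3/8−1/4·138/85=-21/680
M: M0=0, M1=-21/680, M2=138/85, M3=-1251/340, M4=-93/340, M5=0
seg 0: a=-2, c=M0/2=0, d=(M1−M0)/(6·2)=-7/2720, b=Δ0−h0·(2M0+M1)/6=347/680
seg 1: a=-1, c=M1/2=-21/1360, d=(M2−M1)/(6·2)=75/544, b=Δ1−h1·(2M1+M2)/6=163/340
seg 2: a=1, c=M2/2=69/85, d=(M3−M2)/(6·1)=-601/680, b=Δ2−h2·(2M2+M3)/6=1409/680
seg 3: a=3, c=M3/2=-1251/680, d=(M4−M3)/(6·2)=193/680, b=Δ3−h3·(2M3+M4)/6=71/68
seg 4: a=0, c=M4/2=-93/680, d=(M5−M4)/(6·1)=31/680, b=Δ4−h4·(2M4+M5)/6=-989/340
t_q=3/2 → seg 0, τ=3/2; S=-2+347/680·τ+0·τ²+-7/2720·τ³=-27053/21760

  seg 0: a=-2 b=347/680 c=0 d=-7/2720
  seg 1: a=-1 b=163/340 c=-21/1360 d=75/544
  seg 2: a=1 b=1409/680 c=69/85 d=-601/680
  seg 3: a=3 b=71/68 c=-1251/680 d=193/680
  seg 4: a=0 b=-989/340 c=-93/680 d=31/680
S(3/2) = -27053/21760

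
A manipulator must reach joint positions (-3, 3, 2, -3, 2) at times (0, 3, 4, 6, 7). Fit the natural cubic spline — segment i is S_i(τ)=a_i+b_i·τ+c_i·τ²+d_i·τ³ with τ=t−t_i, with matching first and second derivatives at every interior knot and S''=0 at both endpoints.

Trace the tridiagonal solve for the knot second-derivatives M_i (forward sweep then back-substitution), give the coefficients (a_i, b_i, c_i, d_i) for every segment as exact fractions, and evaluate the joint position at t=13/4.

Δ: Δ0=2, Δ1=-1, Δ2=-5/2, Δ3=5
row 1: diag=8, rhs=-18; c'=1/8, d'=-9/4
row 2: denom=6−1·1/8=47/8; d'=(-9−1·-9/4)/(47/8)=-54/47
row 3: denom=6−2·16/47=250/47; d'=(45−2·-54/47)/(250/47)=2223/250
back: M3=2223/250
back: M2=-54/47−16/47·2223/250=-522/125
back: M1=-9/4−1/8·-522/125=-216/125
M: M0=0, M1=-216/125, M2=-522/125, M3=2223/250, M4=0
seg 0: a=-3, c=M0/2=0, d=(M1−M0)/(6·3)=-12/125, b=Δ0−h0·(2M0+M1)/6=358/125
seg 1: a=3, c=M1/2=-108/125, d=(M2−M1)/(6·1)=-51/125, b=Δ1−h1·(2M1+M2)/6=34/125
seg 2: a=2, c=M2/2=-261/125, d=(M3−M2)/(6·2)=1089/1000, b=Δ2−h2·(2M2+M3)/6=-67/25
seg 3: a=-3, c=M3/2=2223/500, d=(M4−M3)/(6·1)=-741/500, b=Δ3−h3·(2M3+M4)/6=509/250
t_q=13/4 → seg 1, τ=1/4; S=3+34/125·τ+-108/125·τ²+-51/125·τ³=24061/8000

  seg 0: a=-3 b=358/125 c=0 d=-12/125
  seg 1: a=3 b=34/125 c=-108/125 d=-51/125
  seg 2: a=2 b=-67/25 c=-261/125 d=1089/1000
  seg 3: a=-3 b=509/250 c=2223/500 d=-741/500
S(13/4) = 24061/8000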